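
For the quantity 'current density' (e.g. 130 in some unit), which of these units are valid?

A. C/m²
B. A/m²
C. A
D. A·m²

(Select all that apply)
B

current density has SI base units: A / m^2

Checking each option against A / m^2:
  A. C/m²: ✗ does not match
  B. A/m²: ✓ matches
  C. A: ✗ does not match
  D. A·m²: ✗ does not match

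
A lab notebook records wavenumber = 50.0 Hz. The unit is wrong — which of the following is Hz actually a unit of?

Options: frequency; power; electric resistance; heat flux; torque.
frequency

wavenumber should have units dimensionally equivalent to 1 / m (e.g. 1/m).
The given unit 'Hz' reduces to 1 / s. Of the listed options, that is the dimensionality of frequency.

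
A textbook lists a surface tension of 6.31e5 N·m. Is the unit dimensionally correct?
No

surface tension has SI base units: kg / s^2
N·m does NOT reduce to kg / s^2; a valid unit for surface tension would be e.g. N/m.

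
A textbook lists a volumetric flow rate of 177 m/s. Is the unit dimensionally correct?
No

volumetric flow rate has SI base units: m^3 / s
m/s does NOT reduce to m^3 / s; a valid unit for volumetric flow rate would be e.g. m³/s.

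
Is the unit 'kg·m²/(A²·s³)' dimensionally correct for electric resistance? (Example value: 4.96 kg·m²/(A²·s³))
Yes

electric resistance has SI base units: kg * m^2 / (A^2 * s^3)
kg·m²/(A²·s³) reduces to the same SI base units, so it is a valid unit for electric resistance.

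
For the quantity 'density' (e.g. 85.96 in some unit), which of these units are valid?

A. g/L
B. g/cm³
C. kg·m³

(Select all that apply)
A, B

density has SI base units: kg / m^3

Checking each option against kg / m^3:
  A. g/L: ✓ matches
  B. g/cm³: ✓ matches
  C. kg·m³: ✗ does not match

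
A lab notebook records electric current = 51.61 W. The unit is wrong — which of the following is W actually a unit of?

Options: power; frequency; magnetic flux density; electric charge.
power

electric current should have units dimensionally equivalent to A (e.g. A).
The given unit 'W' reduces to kg * m^2 / s^3. Of the listed options, that is the dimensionality of power.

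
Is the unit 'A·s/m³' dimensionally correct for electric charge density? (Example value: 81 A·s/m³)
Yes

electric charge density has SI base units: A * s / m^3
A·s/m³ reduces to the same SI base units, so it is a valid unit for electric charge density.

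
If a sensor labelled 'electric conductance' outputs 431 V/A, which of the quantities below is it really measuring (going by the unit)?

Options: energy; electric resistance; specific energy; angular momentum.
electric resistance

electric conductance should have units dimensionally equivalent to A^2 * s^3 / (kg * m^2) (e.g. S).
The given unit 'V/A' reduces to kg * m^2 / (A^2 * s^3). Of the listed options, that is the dimensionality of electric resistance.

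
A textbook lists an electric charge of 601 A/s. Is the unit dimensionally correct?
No

electric charge has SI base units: A * s
A/s does NOT reduce to A * s; a valid unit for electric charge would be e.g. C.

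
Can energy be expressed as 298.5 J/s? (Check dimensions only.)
No

energy has SI base units: kg * m^2 / s^2
J/s does NOT reduce to kg * m^2 / s^2; a valid unit for energy would be e.g. J.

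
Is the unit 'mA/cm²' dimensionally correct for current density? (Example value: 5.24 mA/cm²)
Yes

current density has SI base units: A / m^2
mA/cm² reduces to the same SI base units, so it is a valid unit for current density.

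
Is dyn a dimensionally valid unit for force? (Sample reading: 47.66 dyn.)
Yes

force has SI base units: kg * m / s^2
dyn reduces to the same SI base units, so it is a valid unit for force.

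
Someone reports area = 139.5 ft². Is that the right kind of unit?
Yes

area has SI base units: m^2
ft² reduces to the same SI base units, so it is a valid unit for area.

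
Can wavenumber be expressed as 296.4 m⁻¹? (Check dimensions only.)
Yes

wavenumber has SI base units: 1 / m
m⁻¹ reduces to the same SI base units, so it is a valid unit for wavenumber.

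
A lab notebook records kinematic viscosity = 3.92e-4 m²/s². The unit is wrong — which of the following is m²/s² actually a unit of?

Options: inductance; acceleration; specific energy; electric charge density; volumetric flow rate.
specific energy

kinematic viscosity should have units dimensionally equivalent to m^2 / s (e.g. m²/s).
The given unit 'm²/s²' reduces to m^2 / s^2. Of the listed options, that is the dimensionality of specific energy.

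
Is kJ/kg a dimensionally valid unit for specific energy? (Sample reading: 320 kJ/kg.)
Yes

specific energy has SI base units: m^2 / s^2
kJ/kg reduces to the same SI base units, so it is a valid unit for specific energy.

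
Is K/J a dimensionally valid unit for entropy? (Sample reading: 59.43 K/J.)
No

entropy has SI base units: kg * m^2 / (s^2 * K)
K/J does NOT reduce to kg * m^2 / (s^2 * K); a valid unit for entropy would be e.g. J/K.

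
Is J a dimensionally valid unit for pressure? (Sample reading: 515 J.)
No

pressure has SI base units: kg / (m * s^2)
J does NOT reduce to kg / (m * s^2); a valid unit for pressure would be e.g. Pa.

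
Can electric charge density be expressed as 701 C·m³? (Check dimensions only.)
No

electric charge density has SI base units: A * s / m^3
C·m³ does NOT reduce to A * s / m^3; a valid unit for electric charge density would be e.g. C/m³.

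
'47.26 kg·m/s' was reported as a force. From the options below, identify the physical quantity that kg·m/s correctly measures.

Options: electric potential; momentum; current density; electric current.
momentum

force should have units dimensionally equivalent to kg * m / s^2 (e.g. N).
The given unit 'kg·m/s' reduces to kg * m / s. Of the listed options, that is the dimensionality of momentum.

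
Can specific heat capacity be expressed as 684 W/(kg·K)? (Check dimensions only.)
No

specific heat capacity has SI base units: m^2 / (s^2 * K)
W/(kg·K) does NOT reduce to m^2 / (s^2 * K); a valid unit for specific heat capacity would be e.g. J/(kg·K).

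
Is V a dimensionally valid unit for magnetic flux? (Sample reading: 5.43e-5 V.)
No

magnetic flux has SI base units: kg * m^2 / (A * s^2)
V does NOT reduce to kg * m^2 / (A * s^2); a valid unit for magnetic flux would be e.g. Wb.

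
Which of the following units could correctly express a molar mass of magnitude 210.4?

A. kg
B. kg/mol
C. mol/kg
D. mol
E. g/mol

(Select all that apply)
B, E

molar mass has SI base units: kg / mol

Checking each option against kg / mol:
  A. kg: ✗ does not match
  B. kg/mol: ✓ matches
  C. mol/kg: ✗ does not match
  D. mol: ✗ does not match
  E. g/mol: ✓ matches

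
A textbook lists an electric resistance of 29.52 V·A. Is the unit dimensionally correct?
No

electric resistance has SI base units: kg * m^2 / (A^2 * s^3)
V·A does NOT reduce to kg * m^2 / (A^2 * s^3); a valid unit for electric resistance would be e.g. Ω.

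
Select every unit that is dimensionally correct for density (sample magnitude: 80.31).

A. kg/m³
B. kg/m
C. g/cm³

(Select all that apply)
A, C

density has SI base units: kg / m^3

Checking each option against kg / m^3:
  A. kg/m³: ✓ matches
  B. kg/m: ✗ does not match
  C. g/cm³: ✓ matches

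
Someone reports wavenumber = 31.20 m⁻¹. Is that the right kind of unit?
Yes

wavenumber has SI base units: 1 / m
m⁻¹ reduces to the same SI base units, so it is a valid unit for wavenumber.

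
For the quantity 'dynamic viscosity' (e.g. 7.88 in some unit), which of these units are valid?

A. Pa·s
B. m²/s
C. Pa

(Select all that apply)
A

dynamic viscosity has SI base units: kg / (m * s)

Checking each option against kg / (m * s):
  A. Pa·s: ✓ matches
  B. m²/s: ✗ does not match
  C. Pa: ✗ does not match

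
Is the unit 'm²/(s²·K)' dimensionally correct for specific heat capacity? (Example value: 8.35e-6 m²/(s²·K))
Yes

specific heat capacity has SI base units: m^2 / (s^2 * K)
m²/(s²·K) reduces to the same SI base units, so it is a valid unit for specific heat capacity.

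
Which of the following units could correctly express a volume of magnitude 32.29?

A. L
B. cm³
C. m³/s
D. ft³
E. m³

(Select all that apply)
A, B, D, E

volume has SI base units: m^3

Checking each option against m^3:
  A. L: ✓ matches
  B. cm³: ✓ matches
  C. m³/s: ✗ does not match
  D. ft³: ✓ matches
  E. m³: ✓ matches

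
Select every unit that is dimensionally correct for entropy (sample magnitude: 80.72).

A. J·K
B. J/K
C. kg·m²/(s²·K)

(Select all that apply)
B, C

entropy has SI base units: kg * m^2 / (s^2 * K)

Checking each option against kg * m^2 / (s^2 * K):
  A. J·K: ✗ does not match
  B. J/K: ✓ matches
  C. kg·m²/(s²·K): ✓ matches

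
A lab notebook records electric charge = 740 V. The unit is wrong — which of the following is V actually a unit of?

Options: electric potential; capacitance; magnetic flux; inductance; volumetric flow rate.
electric potential

electric charge should have units dimensionally equivalent to A * s (e.g. C).
The given unit 'V' reduces to kg * m^2 / (A * s^3). Of the listed options, that is the dimensionality of electric potential.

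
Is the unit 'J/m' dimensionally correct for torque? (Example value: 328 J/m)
No

torque has SI base units: kg * m^2 / s^2
J/m does NOT reduce to kg * m^2 / s^2; a valid unit for torque would be e.g. N·m.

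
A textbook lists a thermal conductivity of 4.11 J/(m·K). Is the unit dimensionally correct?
No

thermal conductivity has SI base units: kg * m / (s^3 * K)
J/(m·K) does NOT reduce to kg * m / (s^3 * K); a valid unit for thermal conductivity would be e.g. W/(m·K).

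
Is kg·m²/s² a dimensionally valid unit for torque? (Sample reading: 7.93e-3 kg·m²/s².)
Yes

torque has SI base units: kg * m^2 / s^2
kg·m²/s² reduces to the same SI base units, so it is a valid unit for torque.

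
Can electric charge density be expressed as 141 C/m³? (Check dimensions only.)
Yes

electric charge density has SI base units: A * s / m^3
C/m³ reduces to the same SI base units, so it is a valid unit for electric charge density.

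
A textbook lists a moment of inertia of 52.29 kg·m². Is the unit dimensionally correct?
Yes

moment of inertia has SI base units: kg * m^2
kg·m² reduces to the same SI base units, so it is a valid unit for moment of inertia.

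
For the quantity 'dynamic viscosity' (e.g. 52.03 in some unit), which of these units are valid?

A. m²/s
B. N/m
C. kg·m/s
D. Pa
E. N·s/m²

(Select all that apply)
E

dynamic viscosity has SI base units: kg / (m * s)

Checking each option against kg / (m * s):
  A. m²/s: ✗ does not match
  B. N/m: ✗ does not match
  C. kg·m/s: ✗ does not match
  D. Pa: ✗ does not match
  E. N·s/m²: ✓ matches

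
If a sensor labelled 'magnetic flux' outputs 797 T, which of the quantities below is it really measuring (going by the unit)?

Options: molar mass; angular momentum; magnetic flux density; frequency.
magnetic flux density

magnetic flux should have units dimensionally equivalent to kg * m^2 / (A * s^2) (e.g. Wb).
The given unit 'T' reduces to kg / (A * s^2). Of the listed options, that is the dimensionality of magnetic flux density.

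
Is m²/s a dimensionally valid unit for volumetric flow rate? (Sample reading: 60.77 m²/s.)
No

volumetric flow rate has SI base units: m^3 / s
m²/s does NOT reduce to m^3 / s; a valid unit for volumetric flow rate would be e.g. m³/s.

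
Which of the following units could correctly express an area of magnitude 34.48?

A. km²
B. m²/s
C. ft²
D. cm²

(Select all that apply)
A, C, D

area has SI base units: m^2

Checking each option against m^2:
  A. km²: ✓ matches
  B. m²/s: ✗ does not match
  C. ft²: ✓ matches
  D. cm²: ✓ matches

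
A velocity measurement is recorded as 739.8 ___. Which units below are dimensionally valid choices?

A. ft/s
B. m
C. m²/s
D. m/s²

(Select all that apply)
A

velocity has SI base units: m / s

Checking each option against m / s:
  A. ft/s: ✓ matches
  B. m: ✗ does not match
  C. m²/s: ✗ does not match
  D. m/s²: ✗ does not match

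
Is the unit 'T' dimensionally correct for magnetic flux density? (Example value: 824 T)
Yes

magnetic flux density has SI base units: kg / (A * s^2)
T reduces to the same SI base units, so it is a valid unit for magnetic flux density.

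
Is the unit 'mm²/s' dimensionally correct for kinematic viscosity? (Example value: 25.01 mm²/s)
Yes

kinematic viscosity has SI base units: m^2 / s
mm²/s reduces to the same SI base units, so it is a valid unit for kinematic viscosity.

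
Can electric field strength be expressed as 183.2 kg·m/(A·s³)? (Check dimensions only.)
Yes

electric field strength has SI base units: kg * m / (A * s^3)
kg·m/(A·s³) reduces to the same SI base units, so it is a valid unit for electric field strength.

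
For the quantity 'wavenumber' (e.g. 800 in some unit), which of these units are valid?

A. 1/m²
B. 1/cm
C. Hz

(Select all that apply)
B

wavenumber has SI base units: 1 / m

Checking each option against 1 / m:
  A. 1/m²: ✗ does not match
  B. 1/cm: ✓ matches
  C. Hz: ✗ does not match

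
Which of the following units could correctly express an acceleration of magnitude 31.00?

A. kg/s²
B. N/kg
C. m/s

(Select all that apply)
B

acceleration has SI base units: m / s^2

Checking each option against m / s^2:
  A. kg/s²: ✗ does not match
  B. N/kg: ✓ matches
  C. m/s: ✗ does not match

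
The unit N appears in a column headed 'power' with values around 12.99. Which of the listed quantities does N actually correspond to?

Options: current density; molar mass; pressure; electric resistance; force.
force

power should have units dimensionally equivalent to kg * m^2 / s^3 (e.g. W).
The given unit 'N' reduces to kg * m / s^2. Of the listed options, that is the dimensionality of force.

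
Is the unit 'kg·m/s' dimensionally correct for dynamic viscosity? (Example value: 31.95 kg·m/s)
No

dynamic viscosity has SI base units: kg / (m * s)
kg·m/s does NOT reduce to kg / (m * s); a valid unit for dynamic viscosity would be e.g. Pa·s.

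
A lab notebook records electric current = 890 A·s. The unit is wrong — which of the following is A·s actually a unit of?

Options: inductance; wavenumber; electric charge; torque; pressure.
electric charge

electric current should have units dimensionally equivalent to A (e.g. A).
The given unit 'A·s' reduces to A * s. Of the listed options, that is the dimensionality of electric charge.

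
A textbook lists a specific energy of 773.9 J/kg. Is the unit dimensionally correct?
Yes

specific energy has SI base units: m^2 / s^2
J/kg reduces to the same SI base units, so it is a valid unit for specific energy.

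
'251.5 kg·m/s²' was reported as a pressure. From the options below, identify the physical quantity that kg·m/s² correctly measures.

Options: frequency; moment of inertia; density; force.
force

pressure should have units dimensionally equivalent to kg / (m * s^2) (e.g. Pa).
The given unit 'kg·m/s²' reduces to kg * m / s^2. Of the listed options, that is the dimensionality of force.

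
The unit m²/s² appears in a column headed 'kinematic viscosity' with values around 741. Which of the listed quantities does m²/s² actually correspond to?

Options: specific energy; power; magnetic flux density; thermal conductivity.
specific energy

kinematic viscosity should have units dimensionally equivalent to m^2 / s (e.g. m²/s).
The given unit 'm²/s²' reduces to m^2 / s^2. Of the listed options, that is the dimensionality of specific energy.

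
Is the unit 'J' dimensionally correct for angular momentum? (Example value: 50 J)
No

angular momentum has SI base units: kg * m^2 / s
J does NOT reduce to kg * m^2 / s; a valid unit for angular momentum would be e.g. kg·m²/s.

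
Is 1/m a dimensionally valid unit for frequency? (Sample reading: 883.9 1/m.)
No

frequency has SI base units: 1 / s
1/m does NOT reduce to 1 / s; a valid unit for frequency would be e.g. Hz.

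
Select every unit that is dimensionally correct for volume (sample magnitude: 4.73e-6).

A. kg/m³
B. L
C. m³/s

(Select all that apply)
B

volume has SI base units: m^3

Checking each option against m^3:
  A. kg/m³: ✗ does not match
  B. L: ✓ matches
  C. m³/s: ✗ does not match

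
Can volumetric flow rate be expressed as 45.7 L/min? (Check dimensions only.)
Yes

volumetric flow rate has SI base units: m^3 / s
L/min reduces to the same SI base units, so it is a valid unit for volumetric flow rate.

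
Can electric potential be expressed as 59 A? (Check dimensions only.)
No

electric potential has SI base units: kg * m^2 / (A * s^3)
A does NOT reduce to kg * m^2 / (A * s^3); a valid unit for electric potential would be e.g. V.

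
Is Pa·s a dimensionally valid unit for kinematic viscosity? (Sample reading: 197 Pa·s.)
No

kinematic viscosity has SI base units: m^2 / s
Pa·s does NOT reduce to m^2 / s; a valid unit for kinematic viscosity would be e.g. m²/s.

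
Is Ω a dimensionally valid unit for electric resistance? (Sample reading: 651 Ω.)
Yes

electric resistance has SI base units: kg * m^2 / (A^2 * s^3)
Ω reduces to the same SI base units, so it is a valid unit for electric resistance.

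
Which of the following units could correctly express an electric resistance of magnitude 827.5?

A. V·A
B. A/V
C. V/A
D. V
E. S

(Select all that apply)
C

electric resistance has SI base units: kg * m^2 / (A^2 * s^3)

Checking each option against kg * m^2 / (A^2 * s^3):
  A. V·A: ✗ does not match
  B. A/V: ✗ does not match
  C. V/A: ✓ matches
  D. V: ✗ does not match
  E. S: ✗ does not match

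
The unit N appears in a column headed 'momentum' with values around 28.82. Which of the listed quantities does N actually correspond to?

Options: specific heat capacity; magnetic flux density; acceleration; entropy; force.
force

momentum should have units dimensionally equivalent to kg * m / s (e.g. kg·m/s).
The given unit 'N' reduces to kg * m / s^2. Of the listed options, that is the dimensionality of force.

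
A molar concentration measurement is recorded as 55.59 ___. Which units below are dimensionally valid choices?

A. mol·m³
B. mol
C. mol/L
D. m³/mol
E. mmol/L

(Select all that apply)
C, E

molar concentration has SI base units: mol / m^3

Checking each option against mol / m^3:
  A. mol·m³: ✗ does not match
  B. mol: ✗ does not match
  C. mol/L: ✓ matches
  D. m³/mol: ✗ does not match
  E. mmol/L: ✓ matches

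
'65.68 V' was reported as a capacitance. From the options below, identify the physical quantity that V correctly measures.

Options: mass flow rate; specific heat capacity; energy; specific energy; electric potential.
electric potential

capacitance should have units dimensionally equivalent to A^2 * s^4 / (kg * m^2) (e.g. F).
The given unit 'V' reduces to kg * m^2 / (A * s^3). Of the listed options, that is the dimensionality of electric potential.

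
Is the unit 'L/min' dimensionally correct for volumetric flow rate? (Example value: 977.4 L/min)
Yes

volumetric flow rate has SI base units: m^3 / s
L/min reduces to the same SI base units, so it is a valid unit for volumetric flow rate.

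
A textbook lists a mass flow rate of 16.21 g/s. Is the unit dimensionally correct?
Yes

mass flow rate has SI base units: kg / s
g/s reduces to the same SI base units, so it is a valid unit for mass flow rate.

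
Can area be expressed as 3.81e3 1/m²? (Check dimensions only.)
No

area has SI base units: m^2
1/m² does NOT reduce to m^2; a valid unit for area would be e.g. m².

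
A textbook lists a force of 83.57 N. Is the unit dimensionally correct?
Yes

force has SI base units: kg * m / s^2
N reduces to the same SI base units, so it is a valid unit for force.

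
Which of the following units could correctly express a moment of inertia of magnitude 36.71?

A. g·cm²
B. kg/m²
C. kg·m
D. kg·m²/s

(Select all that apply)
A

moment of inertia has SI base units: kg * m^2

Checking each option against kg * m^2:
  A. g·cm²: ✓ matches
  B. kg/m²: ✗ does not match
  C. kg·m: ✗ does not match
  D. kg·m²/s: ✗ does not match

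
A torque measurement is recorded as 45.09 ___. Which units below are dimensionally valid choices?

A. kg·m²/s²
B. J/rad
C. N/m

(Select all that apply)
A, B

torque has SI base units: kg * m^2 / s^2

Checking each option against kg * m^2 / s^2:
  A. kg·m²/s²: ✓ matches
  B. J/rad: ✓ matches
  C. N/m: ✗ does not match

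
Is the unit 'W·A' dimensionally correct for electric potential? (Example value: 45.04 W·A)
No

electric potential has SI base units: kg * m^2 / (A * s^3)
W·A does NOT reduce to kg * m^2 / (A * s^3); a valid unit for electric potential would be e.g. V.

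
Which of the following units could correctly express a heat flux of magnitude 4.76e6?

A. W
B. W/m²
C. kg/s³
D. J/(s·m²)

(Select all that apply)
B, C, D

heat flux has SI base units: kg / s^3

Checking each option against kg / s^3:
  A. W: ✗ does not match
  B. W/m²: ✓ matches
  C. kg/s³: ✓ matches
  D. J/(s·m²): ✓ matches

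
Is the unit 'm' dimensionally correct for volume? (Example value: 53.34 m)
No

volume has SI base units: m^3
m does NOT reduce to m^3; a valid unit for volume would be e.g. m³.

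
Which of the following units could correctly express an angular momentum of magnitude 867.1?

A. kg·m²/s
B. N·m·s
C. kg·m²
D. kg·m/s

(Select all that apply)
A, B

angular momentum has SI base units: kg * m^2 / s

Checking each option against kg * m^2 / s:
  A. kg·m²/s: ✓ matches
  B. N·m·s: ✓ matches
  C. kg·m²: ✗ does not match
  D. kg·m/s: ✗ does not match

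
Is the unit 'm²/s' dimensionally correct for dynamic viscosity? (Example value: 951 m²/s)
No

dynamic viscosity has SI base units: kg / (m * s)
m²/s does NOT reduce to kg / (m * s); a valid unit for dynamic viscosity would be e.g. Pa·s.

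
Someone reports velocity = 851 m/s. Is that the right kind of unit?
Yes

velocity has SI base units: m / s
m/s reduces to the same SI base units, so it is a valid unit for velocity.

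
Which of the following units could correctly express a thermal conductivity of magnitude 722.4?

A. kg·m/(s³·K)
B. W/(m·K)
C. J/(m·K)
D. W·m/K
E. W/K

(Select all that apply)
A, B

thermal conductivity has SI base units: kg * m / (s^3 * K)

Checking each option against kg * m / (s^3 * K):
  A. kg·m/(s³·K): ✓ matches
  B. W/(m·K): ✓ matches
  C. J/(m·K): ✗ does not match
  D. W·m/K: ✗ does not match
  E. W/K: ✗ does not match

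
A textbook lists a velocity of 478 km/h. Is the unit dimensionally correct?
Yes

velocity has SI base units: m / s
km/h reduces to the same SI base units, so it is a valid unit for velocity.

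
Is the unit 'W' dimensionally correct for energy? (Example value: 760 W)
No

energy has SI base units: kg * m^2 / s^2
W does NOT reduce to kg * m^2 / s^2; a valid unit for energy would be e.g. J.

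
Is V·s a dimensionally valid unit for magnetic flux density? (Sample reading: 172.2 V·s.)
No

magnetic flux density has SI base units: kg / (A * s^2)
V·s does NOT reduce to kg / (A * s^2); a valid unit for magnetic flux density would be e.g. T.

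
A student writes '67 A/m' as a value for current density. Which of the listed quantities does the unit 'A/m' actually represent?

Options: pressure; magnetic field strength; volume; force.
magnetic field strength

current density should have units dimensionally equivalent to A / m^2 (e.g. A/m²).
The given unit 'A/m' reduces to A / m. Of the listed options, that is the dimensionality of magnetic field strength.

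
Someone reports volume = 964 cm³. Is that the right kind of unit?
Yes

volume has SI base units: m^3
cm³ reduces to the same SI base units, so it is a valid unit for volume.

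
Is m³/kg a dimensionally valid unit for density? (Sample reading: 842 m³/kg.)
No

density has SI base units: kg / m^3
m³/kg does NOT reduce to kg / m^3; a valid unit for density would be e.g. kg/m³.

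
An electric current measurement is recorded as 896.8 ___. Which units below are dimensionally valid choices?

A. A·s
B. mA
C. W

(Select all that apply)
B

electric current has SI base units: A

Checking each option against A:
  A. A·s: ✗ does not match
  B. mA: ✓ matches
  C. W: ✗ does not match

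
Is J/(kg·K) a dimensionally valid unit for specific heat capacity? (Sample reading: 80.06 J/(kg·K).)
Yes

specific heat capacity has SI base units: m^2 / (s^2 * K)
J/(kg·K) reduces to the same SI base units, so it is a valid unit for specific heat capacity.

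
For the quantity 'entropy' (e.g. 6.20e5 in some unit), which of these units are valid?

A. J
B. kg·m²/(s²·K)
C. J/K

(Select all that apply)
B, C

entropy has SI base units: kg * m^2 / (s^2 * K)

Checking each option against kg * m^2 / (s^2 * K):
  A. J: ✗ does not match
  B. kg·m²/(s²·K): ✓ matches
  C. J/K: ✓ matches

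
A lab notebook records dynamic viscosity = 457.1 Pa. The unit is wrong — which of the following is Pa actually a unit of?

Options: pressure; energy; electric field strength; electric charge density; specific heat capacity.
pressure

dynamic viscosity should have units dimensionally equivalent to kg / (m * s) (e.g. Pa·s).
The given unit 'Pa' reduces to kg / (m * s^2). Of the listed options, that is the dimensionality of pressure.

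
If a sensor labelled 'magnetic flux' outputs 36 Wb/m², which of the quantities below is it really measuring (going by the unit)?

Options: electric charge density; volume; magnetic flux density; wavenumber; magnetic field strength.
magnetic flux density

magnetic flux should have units dimensionally equivalent to kg * m^2 / (A * s^2) (e.g. Wb).
The given unit 'Wb/m²' reduces to kg / (A * s^2). Of the listed options, that is the dimensionality of magnetic flux density.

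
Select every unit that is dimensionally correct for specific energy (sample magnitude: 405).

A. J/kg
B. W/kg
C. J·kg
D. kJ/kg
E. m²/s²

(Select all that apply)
A, D, E

specific energy has SI base units: m^2 / s^2

Checking each option against m^2 / s^2:
  A. J/kg: ✓ matches
  B. W/kg: ✗ does not match
  C. J·kg: ✗ does not match
  D. kJ/kg: ✓ matches
  E. m²/s²: ✓ matches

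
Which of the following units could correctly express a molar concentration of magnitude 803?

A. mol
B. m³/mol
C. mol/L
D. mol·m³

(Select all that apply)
C

molar concentration has SI base units: mol / m^3

Checking each option against mol / m^3:
  A. mol: ✗ does not match
  B. m³/mol: ✗ does not match
  C. mol/L: ✓ matches
  D. mol·m³: ✗ does not match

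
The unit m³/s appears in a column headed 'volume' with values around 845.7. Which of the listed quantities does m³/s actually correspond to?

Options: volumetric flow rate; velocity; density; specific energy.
volumetric flow rate

volume should have units dimensionally equivalent to m^3 (e.g. m³).
The given unit 'm³/s' reduces to m^3 / s. Of the listed options, that is the dimensionality of volumetric flow rate.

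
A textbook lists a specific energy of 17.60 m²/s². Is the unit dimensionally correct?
Yes

specific energy has SI base units: m^2 / s^2
m²/s² reduces to the same SI base units, so it is a valid unit for specific energy.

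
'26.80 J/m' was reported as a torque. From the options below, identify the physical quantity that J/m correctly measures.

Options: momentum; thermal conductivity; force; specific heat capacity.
force

torque should have units dimensionally equivalent to kg * m^2 / s^2 (e.g. N·m).
The given unit 'J/m' reduces to kg * m / s^2. Of the listed options, that is the dimensionality of force.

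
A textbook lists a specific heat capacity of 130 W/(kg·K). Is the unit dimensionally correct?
No

specific heat capacity has SI base units: m^2 / (s^2 * K)
W/(kg·K) does NOT reduce to m^2 / (s^2 * K); a valid unit for specific heat capacity would be e.g. J/(kg·K).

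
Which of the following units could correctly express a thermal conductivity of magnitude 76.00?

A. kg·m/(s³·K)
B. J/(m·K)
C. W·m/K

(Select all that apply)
A

thermal conductivity has SI base units: kg * m / (s^3 * K)

Checking each option against kg * m / (s^3 * K):
  A. kg·m/(s³·K): ✓ matches
  B. J/(m·K): ✗ does not match
  C. W·m/K: ✗ does not match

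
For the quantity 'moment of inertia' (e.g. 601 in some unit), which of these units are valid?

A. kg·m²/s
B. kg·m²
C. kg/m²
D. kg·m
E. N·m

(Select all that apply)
B

moment of inertia has SI base units: kg * m^2

Checking each option against kg * m^2:
  A. kg·m²/s: ✗ does not match
  B. kg·m²: ✓ matches
  C. kg/m²: ✗ does not match
  D. kg·m: ✗ does not match
  E. N·m: ✗ does not match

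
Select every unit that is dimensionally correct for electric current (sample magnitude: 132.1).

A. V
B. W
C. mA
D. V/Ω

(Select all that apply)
C, D

electric current has SI base units: A

Checking each option against A:
  A. V: ✗ does not match
  B. W: ✗ does not match
  C. mA: ✓ matches
  D. V/Ω: ✓ matches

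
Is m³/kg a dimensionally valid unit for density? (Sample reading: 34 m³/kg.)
No

density has SI base units: kg / m^3
m³/kg does NOT reduce to kg / m^3; a valid unit for density would be e.g. kg/m³.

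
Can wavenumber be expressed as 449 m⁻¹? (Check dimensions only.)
Yes

wavenumber has SI base units: 1 / m
m⁻¹ reduces to the same SI base units, so it is a valid unit for wavenumber.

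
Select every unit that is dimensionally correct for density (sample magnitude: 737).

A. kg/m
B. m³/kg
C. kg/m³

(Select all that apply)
C

density has SI base units: kg / m^3

Checking each option against kg / m^3:
  A. kg/m: ✗ does not match
  B. m³/kg: ✗ does not match
  C. kg/m³: ✓ matches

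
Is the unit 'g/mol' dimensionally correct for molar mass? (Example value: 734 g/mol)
Yes

molar mass has SI base units: kg / mol
g/mol reduces to the same SI base units, so it is a valid unit for molar mass.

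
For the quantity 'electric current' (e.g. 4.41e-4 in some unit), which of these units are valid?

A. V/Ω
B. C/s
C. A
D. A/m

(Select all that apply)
A, B, C

electric current has SI base units: A

Checking each option against A:
  A. V/Ω: ✓ matches
  B. C/s: ✓ matches
  C. A: ✓ matches
  D. A/m: ✗ does not match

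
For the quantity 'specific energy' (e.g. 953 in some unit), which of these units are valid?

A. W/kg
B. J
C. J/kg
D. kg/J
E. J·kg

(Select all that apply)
C

specific energy has SI base units: m^2 / s^2

Checking each option against m^2 / s^2:
  A. W/kg: ✗ does not match
  B. J: ✗ does not match
  C. J/kg: ✓ matches
  D. kg/J: ✗ does not match
  E. J·kg: ✗ does not match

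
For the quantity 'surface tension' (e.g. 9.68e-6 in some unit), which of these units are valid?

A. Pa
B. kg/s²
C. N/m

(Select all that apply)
B, C

surface tension has SI base units: kg / s^2

Checking each option against kg / s^2:
  A. Pa: ✗ does not match
  B. kg/s²: ✓ matches
  C. N/m: ✓ matches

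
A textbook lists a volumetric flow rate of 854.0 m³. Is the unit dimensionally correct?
No

volumetric flow rate has SI base units: m^3 / s
m³ does NOT reduce to m^3 / s; a valid unit for volumetric flow rate would be e.g. m³/s.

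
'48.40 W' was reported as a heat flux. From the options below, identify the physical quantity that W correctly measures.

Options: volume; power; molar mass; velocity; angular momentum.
power

heat flux should have units dimensionally equivalent to kg / s^3 (e.g. W/m²).
The given unit 'W' reduces to kg * m^2 / s^3. Of the listed options, that is the dimensionality of power.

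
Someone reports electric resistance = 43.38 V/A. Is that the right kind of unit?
Yes

electric resistance has SI base units: kg * m^2 / (A^2 * s^3)
V/A reduces to the same SI base units, so it is a valid unit for electric resistance.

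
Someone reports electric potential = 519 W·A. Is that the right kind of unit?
No

electric potential has SI base units: kg * m^2 / (A * s^3)
W·A does NOT reduce to kg * m^2 / (A * s^3); a valid unit for electric potential would be e.g. V.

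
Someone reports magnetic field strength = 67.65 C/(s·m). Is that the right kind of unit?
Yes

magnetic field strength has SI base units: A / m
C/(s·m) reduces to the same SI base units, so it is a valid unit for magnetic field strength.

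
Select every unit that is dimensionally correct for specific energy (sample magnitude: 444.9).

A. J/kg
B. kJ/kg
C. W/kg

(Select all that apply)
A, B

specific energy has SI base units: m^2 / s^2

Checking each option against m^2 / s^2:
  A. J/kg: ✓ matches
  B. kJ/kg: ✓ matches
  C. W/kg: ✗ does not match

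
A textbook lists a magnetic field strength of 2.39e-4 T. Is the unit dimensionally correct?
No

magnetic field strength has SI base units: A / m
T does NOT reduce to A / m; a valid unit for magnetic field strength would be e.g. A/m.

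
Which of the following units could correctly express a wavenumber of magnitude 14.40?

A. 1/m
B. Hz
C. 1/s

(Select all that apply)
A

wavenumber has SI base units: 1 / m

Checking each option against 1 / m:
  A. 1/m: ✓ matches
  B. Hz: ✗ does not match
  C. 1/s: ✗ does not match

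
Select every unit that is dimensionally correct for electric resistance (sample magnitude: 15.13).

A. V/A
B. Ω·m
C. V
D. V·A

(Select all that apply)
A

electric resistance has SI base units: kg * m^2 / (A^2 * s^3)

Checking each option against kg * m^2 / (A^2 * s^3):
  A. V/A: ✓ matches
  B. Ω·m: ✗ does not match
  C. V: ✗ does not match
  D. V·A: ✗ does not match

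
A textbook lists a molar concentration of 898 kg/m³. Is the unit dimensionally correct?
No

molar concentration has SI base units: mol / m^3
kg/m³ does NOT reduce to mol / m^3; a valid unit for molar concentration would be e.g. mol/m³.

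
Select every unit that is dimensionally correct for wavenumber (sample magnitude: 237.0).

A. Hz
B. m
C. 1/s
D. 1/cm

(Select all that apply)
D

wavenumber has SI base units: 1 / m

Checking each option against 1 / m:
  A. Hz: ✗ does not match
  B. m: ✗ does not match
  C. 1/s: ✗ does not match
  D. 1/cm: ✓ matches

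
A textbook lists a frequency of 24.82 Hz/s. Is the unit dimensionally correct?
No

frequency has SI base units: 1 / s
Hz/s does NOT reduce to 1 / s; a valid unit for frequency would be e.g. Hz.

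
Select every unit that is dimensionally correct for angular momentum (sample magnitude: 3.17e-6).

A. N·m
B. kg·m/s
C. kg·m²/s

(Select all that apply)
C

angular momentum has SI base units: kg * m^2 / s

Checking each option against kg * m^2 / s:
  A. N·m: ✗ does not match
  B. kg·m/s: ✗ does not match
  C. kg·m²/s: ✓ matches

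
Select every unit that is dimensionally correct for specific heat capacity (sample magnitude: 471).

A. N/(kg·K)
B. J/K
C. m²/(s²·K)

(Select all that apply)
C

specific heat capacity has SI base units: m^2 / (s^2 * K)

Checking each option against m^2 / (s^2 * K):
  A. N/(kg·K): ✗ does not match
  B. J/K: ✗ does not match
  C. m²/(s²·K): ✓ matches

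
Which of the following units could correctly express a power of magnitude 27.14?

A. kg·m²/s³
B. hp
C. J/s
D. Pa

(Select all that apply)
A, B, C

power has SI base units: kg * m^2 / s^3

Checking each option against kg * m^2 / s^3:
  A. kg·m²/s³: ✓ matches
  B. hp: ✓ matches
  C. J/s: ✓ matches
  D. Pa: ✗ does not match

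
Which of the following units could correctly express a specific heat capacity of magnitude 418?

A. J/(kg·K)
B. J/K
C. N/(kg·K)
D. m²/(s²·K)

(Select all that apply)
A, D

specific heat capacity has SI base units: m^2 / (s^2 * K)

Checking each option against m^2 / (s^2 * K):
  A. J/(kg·K): ✓ matches
  B. J/K: ✗ does not match
  C. N/(kg·K): ✗ does not match
  D. m²/(s²·K): ✓ matches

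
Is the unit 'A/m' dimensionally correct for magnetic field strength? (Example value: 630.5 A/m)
Yes

magnetic field strength has SI base units: A / m
A/m reduces to the same SI base units, so it is a valid unit for magnetic field strength.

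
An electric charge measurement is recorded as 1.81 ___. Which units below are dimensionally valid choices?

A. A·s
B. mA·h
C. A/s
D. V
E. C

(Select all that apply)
A, B, E

electric charge has SI base units: A * s

Checking each option against A * s:
  A. A·s: ✓ matches
  B. mA·h: ✓ matches
  C. A/s: ✗ does not match
  D. V: ✗ does not match
  E. C: ✓ matches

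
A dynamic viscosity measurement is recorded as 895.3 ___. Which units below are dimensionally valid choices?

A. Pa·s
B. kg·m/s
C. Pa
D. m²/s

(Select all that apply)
A

dynamic viscosity has SI base units: kg / (m * s)

Checking each option against kg / (m * s):
  A. Pa·s: ✓ matches
  B. kg·m/s: ✗ does not match
  C. Pa: ✗ does not match
  D. m²/s: ✗ does not match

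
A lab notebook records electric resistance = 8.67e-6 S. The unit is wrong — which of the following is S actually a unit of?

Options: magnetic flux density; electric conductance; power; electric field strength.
electric conductance

electric resistance should have units dimensionally equivalent to kg * m^2 / (A^2 * s^3) (e.g. Ω).
The given unit 'S' reduces to A^2 * s^3 / (kg * m^2). Of the listed options, that is the dimensionality of electric conductance.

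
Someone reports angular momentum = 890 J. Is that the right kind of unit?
No

angular momentum has SI base units: kg * m^2 / s
J does NOT reduce to kg * m^2 / s; a valid unit for angular momentum would be e.g. kg·m²/s.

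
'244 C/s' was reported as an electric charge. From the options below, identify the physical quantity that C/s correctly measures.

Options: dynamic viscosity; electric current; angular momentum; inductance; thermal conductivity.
electric current

electric charge should have units dimensionally equivalent to A * s (e.g. C).
The given unit 'C/s' reduces to A. Of the listed options, that is the dimensionality of electric current.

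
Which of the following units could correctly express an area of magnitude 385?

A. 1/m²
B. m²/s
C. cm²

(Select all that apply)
C

area has SI base units: m^2

Checking each option against m^2:
  A. 1/m²: ✗ does not match
  B. m²/s: ✗ does not match
  C. cm²: ✓ matches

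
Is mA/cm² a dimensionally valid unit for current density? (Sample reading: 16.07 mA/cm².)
Yes

current density has SI base units: A / m^2
mA/cm² reduces to the same SI base units, so it is a valid unit for current density.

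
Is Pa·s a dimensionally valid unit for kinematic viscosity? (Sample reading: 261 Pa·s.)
No

kinematic viscosity has SI base units: m^2 / s
Pa·s does NOT reduce to m^2 / s; a valid unit for kinematic viscosity would be e.g. m²/s.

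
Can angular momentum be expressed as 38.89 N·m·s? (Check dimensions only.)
Yes

angular momentum has SI base units: kg * m^2 / s
N·m·s reduces to the same SI base units, so it is a valid unit for angular momentum.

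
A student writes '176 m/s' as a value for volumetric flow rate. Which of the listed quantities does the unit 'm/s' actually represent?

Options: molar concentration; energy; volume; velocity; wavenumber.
velocity

volumetric flow rate should have units dimensionally equivalent to m^3 / s (e.g. m³/s).
The given unit 'm/s' reduces to m / s. Of the listed options, that is the dimensionality of velocity.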